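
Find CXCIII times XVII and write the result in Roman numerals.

CXCIII = 193
XVII = 17
193 × 17 = 3281

MMMCCLXXXI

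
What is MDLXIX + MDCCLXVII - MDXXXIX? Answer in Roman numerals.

MDLXIX = 1569, MDCCLXVII = 1767, MDXXXIX = 1539
1569 + 1767 = 3336
3336 - 1539 = 1797

MDCCXCVII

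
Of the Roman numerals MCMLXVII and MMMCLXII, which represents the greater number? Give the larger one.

MCMLXVII = 1967
MMMCLXII = 3162
3162 is larger

MMMCLXII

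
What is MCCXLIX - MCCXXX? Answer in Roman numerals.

MCCXLIX = 1249
MCCXXX = 1230
1249 - 1230 = 19

XIX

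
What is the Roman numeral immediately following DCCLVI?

DCCLVI = 756; next is 757

DCCLVII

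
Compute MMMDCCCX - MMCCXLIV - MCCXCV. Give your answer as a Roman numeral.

MMMDCCCX = 3810, MMCCXLIV = 2244, MCCXCV = 1295
3810 - 2244 = 1566
1566 - 1295 = 271

CCLXXI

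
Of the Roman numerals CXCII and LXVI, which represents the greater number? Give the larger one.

CXCII = 192
LXVI = 66
192 is larger

CXCII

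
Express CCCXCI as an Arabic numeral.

CCCXCI: C=100, C=100, C=100, XC=90, I=1
100 + 100 + 100 + 90 + 1 = 391

391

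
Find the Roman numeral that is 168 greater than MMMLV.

MMMLV = 3055
3055 + 168 = 3223

MMMCCXXIII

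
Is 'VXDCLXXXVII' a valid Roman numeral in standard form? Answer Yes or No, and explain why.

'VXDCLXXXVII': V should not appear more than once

No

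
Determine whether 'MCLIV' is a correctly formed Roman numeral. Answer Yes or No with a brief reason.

'MCLIV': Check the rules: uses only the symbols I, V, X, L, C, D, M; no symbol is repeated more than three times in a row; V, L and D each appear at most once; the only place a smaller symbol precedes a larger one is the allowed subtractive pair IV, the symbol right after such a pair (if any) is smaller than the pair's first symbol, and otherwise the values never increase from left to right. Value: M (1000) + C (100) + L (50) + IV (4) = 1154. So it is a valid standard Roman numeral.

Yes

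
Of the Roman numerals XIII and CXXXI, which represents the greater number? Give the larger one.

XIII = 13
CXXXI = 131
131 is larger

CXXXI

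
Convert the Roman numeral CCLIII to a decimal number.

CCLIII: C=100, C=100, L=50, I=1, I=1, I=1
100 + 100 + 50 + 1 + 1 + 1 = 253

253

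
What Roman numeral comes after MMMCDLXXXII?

MMMCDLXXXII = 3482; next is 3483

MMMCDLXXXIII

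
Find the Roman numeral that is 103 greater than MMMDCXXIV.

MMMDCXXIV = 3624
3624 + 103 = 3727

MMMDCCXXVII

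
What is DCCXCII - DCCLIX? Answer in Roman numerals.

DCCXCII = 792
DCCLIX = 759
792 - 759 = 33

XXXIII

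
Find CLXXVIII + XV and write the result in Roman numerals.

CLXXVIII = 178
XV = 15
178 + 15 = 193

CXCIII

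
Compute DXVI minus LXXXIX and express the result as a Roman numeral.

DXVI = 516
LXXXIX = 89
516 - 89 = 427

CDXXVII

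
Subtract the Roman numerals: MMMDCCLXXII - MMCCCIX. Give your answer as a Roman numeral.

MMMDCCLXXII = 3772
MMCCCIX = 2309
3772 - 2309 = 1463

MCDLXIII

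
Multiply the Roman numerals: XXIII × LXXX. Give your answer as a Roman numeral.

XXIII = 23
LXXX = 80
23 × 80 = 1840

MDCCCXL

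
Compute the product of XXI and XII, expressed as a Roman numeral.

XXI = 21
XII = 12
21 × 12 = 252

CCLII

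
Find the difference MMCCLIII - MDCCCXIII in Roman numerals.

MMCCLIII = 2253
MDCCCXIII = 1813
2253 - 1813 = 440

CDXL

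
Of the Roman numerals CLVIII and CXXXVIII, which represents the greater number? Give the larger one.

CLVIII = 158
CXXXVIII = 138
158 is larger

CLVIII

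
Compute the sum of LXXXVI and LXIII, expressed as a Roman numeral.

LXXXVI = 86
LXIII = 63
86 + 63 = 149

CXLIX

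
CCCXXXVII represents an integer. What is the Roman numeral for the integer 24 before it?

CCCXXXVII = 337
337 - 24 = 313

CCCXIII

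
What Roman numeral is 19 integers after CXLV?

CXLV = 145
145 + 19 = 164

CLXIV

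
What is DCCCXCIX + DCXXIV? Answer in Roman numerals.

DCCCXCIX = 899
DCXXIV = 624
899 + 624 = 1523

MDXXIII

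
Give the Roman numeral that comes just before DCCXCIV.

DCCXCIV = 794; previous is 793

DCCXCIII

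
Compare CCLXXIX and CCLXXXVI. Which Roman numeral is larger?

CCLXXIX = 279
CCLXXXVI = 286
286 is larger

CCLXXXVI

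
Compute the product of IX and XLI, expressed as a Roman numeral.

IX = 9
XLI = 41
9 × 41 = 369

CCCLXIX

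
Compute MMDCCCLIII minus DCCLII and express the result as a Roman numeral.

MMDCCCLIII = 2853
DCCLII = 752
2853 - 752 = 2101

MMCI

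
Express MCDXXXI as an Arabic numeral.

MCDXXXI: M=1000, CD=400, X=10, X=10, X=10, I=1
1000 + 400 + 10 + 10 + 10 + 1 = 1431

1431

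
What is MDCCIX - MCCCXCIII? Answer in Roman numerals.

MDCCIX = 1709
MCCCXCIII = 1393
1709 - 1393 = 316

CCCXVI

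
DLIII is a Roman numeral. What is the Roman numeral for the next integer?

DLIII = 553, so the next integer is 553 + 1 = 554

DLIV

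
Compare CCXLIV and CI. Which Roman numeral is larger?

CCXLIV = 244
CI = 101
244 is larger

CCXLIV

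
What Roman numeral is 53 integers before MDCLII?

MDCLII = 1652
1652 - 53 = 1599

MDXCIX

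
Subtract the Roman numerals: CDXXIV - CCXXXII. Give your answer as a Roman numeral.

CDXXIV = 424
CCXXXII = 232
424 - 232 = 192

CXCII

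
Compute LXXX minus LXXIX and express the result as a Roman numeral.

LXXX = 80
LXXIX = 79
80 - 79 = 1

I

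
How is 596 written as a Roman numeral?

Convert 596 to Roman numerals:
  596 contains 1×500 (D)
  96 contains 1×90 (XC)
  6 contains 1×5 (V)
  1 contains 1×1 (I)

DXCVI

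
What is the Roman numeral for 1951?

Convert 1951 to Roman numerals:
  1951 contains 1×1000 (M)
  951 contains 1×900 (CM)
  51 contains 1×50 (L)
  1 contains 1×1 (I)

MCMLI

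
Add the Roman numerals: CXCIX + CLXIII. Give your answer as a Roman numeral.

CXCIX = 199
CLXIII = 163
199 + 163 = 362

CCCLXII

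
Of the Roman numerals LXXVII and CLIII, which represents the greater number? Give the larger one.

LXXVII = 77
CLIII = 153
153 is larger

CLIII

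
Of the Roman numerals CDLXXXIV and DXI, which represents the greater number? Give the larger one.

CDLXXXIV = 484
DXI = 511
511 is larger

DXI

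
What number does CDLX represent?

CDLX: CD=400, L=50, X=10
400 + 50 + 10 = 460

460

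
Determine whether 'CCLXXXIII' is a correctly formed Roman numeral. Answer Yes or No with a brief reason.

'CCLXXXIII': Check the rules: uses only the symbols I, V, X, L, C, D, M; no symbol is repeated more than three times in a row; V, L and D each appear at most once; no smaller symbol precedes a larger one (values never increase from left to right). Value: C (100) + C (100) + L (50) + X (10) + X (10) + X (10) + I (1) + I (1) + I (1) = 283. So it is a valid standard Roman numeral.

Yes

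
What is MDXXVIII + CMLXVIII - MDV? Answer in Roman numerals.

MDXXVIII = 1528, CMLXVIII = 968, MDV = 1505
1528 + 968 = 2496
2496 - 1505 = 991

CMXCI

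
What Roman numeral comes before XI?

XI = 11, so the previous integer is 11 - 1 = 10

X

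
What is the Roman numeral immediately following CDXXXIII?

CDXXXIII = 433, so the next integer is 433 + 1 = 434

CDXXXIV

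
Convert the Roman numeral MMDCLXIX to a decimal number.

MMDCLXIX: M=1000, M=1000, D=500, C=100, L=50, X=10, IX=9
1000 + 1000 + 500 + 100 + 50 + 10 + 9 = 2669

2669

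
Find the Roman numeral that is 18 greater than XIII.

XIII = 13
13 + 18 = 31

XXXI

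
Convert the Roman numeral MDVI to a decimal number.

MDVI: M=1000, D=500, V=5, I=1
1000 + 500 + 5 + 1 = 1506

1506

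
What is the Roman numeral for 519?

Convert 519 to Roman numerals:
  519 contains 1×500 (D)
  19 contains 1×10 (X)
  9 contains 1×9 (IX)

DXIX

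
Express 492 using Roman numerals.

Convert 492 to Roman numerals:
  492 contains 1×400 (CD)
  92 contains 1×90 (XC)
  2 contains 2×1 (II)

CDXCII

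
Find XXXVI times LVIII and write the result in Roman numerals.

XXXVI = 36
LVIII = 58
36 × 58 = 2088

MMLXXXVIII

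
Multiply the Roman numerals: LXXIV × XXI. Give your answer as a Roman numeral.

LXXIV = 74
XXI = 21
74 × 21 = 1554

MDLIV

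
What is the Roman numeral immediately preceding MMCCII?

MMCCII = 2202; previous is 2201

MMCCI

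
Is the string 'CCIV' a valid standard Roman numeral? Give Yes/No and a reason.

'CCIV': Check the rules: uses only the symbols I, V, X, L, C, D, M; no symbol is repeated more than three times in a row; V, L and D each appear at most once; the only place a smaller symbol precedes a larger one is the allowed subtractive pair IV, the symbol right after such a pair (if any) is smaller than the pair's first symbol, and otherwise the values never increase from left to right. Value: C (100) + C (100) + IV (4) = 204. So it is a valid standard Roman numeral.

Yes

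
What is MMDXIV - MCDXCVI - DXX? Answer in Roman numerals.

MMDXIV = 2514, MCDXCVI = 1496, DXX = 520
2514 - 1496 = 1018
1018 - 520 = 498

CDXCVIII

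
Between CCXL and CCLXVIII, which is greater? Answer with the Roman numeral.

CCXL = 240
CCLXVIII = 268
268 is larger

CCLXVIII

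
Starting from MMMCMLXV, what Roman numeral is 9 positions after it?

MMMCMLXV = 3965
3965 + 9 = 3974

MMMCMLXXIV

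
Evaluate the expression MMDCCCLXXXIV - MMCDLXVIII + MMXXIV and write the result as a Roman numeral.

MMDCCCLXXXIV = 2884, MMCDLXVIII = 2468, MMXXIV = 2024
2884 - 2468 = 416
416 + 2024 = 2440

MMCDXL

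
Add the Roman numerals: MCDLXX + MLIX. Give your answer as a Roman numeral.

MCDLXX = 1470
MLIX = 1059
1470 + 1059 = 2529

MMDXXIX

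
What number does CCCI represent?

CCCI: C=100, C=100, C=100, I=1
100 + 100 + 100 + 1 = 301

301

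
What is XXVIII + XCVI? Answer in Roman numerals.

XXVIII = 28
XCVI = 96
28 + 96 = 124

CXXIV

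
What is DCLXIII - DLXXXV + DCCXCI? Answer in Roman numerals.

DCLXIII = 663, DLXXXV = 585, DCCXCI = 791
663 - 585 = 78
78 + 791 = 869

DCCCLXIX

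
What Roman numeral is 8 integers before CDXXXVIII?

CDXXXVIII = 438
438 - 8 = 430

CDXXX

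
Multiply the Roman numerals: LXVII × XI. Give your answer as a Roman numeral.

LXVII = 67
XI = 11
67 × 11 = 737

DCCXXXVII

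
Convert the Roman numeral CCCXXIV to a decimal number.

CCCXXIV: C=100, C=100, C=100, X=10, X=10, IV=4
100 + 100 + 100 + 10 + 10 + 4 = 324

324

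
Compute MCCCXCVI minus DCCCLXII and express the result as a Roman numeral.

MCCCXCVI = 1396
DCCCLXII = 862
1396 - 862 = 534

DXXXIV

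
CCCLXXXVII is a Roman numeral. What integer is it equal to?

CCCLXXXVII: C=100, C=100, C=100, L=50, X=10, X=10, X=10, V=5, I=1, I=1
100 + 100 + 100 + 50 + 10 + 10 + 10 + 5 + 1 + 1 = 387

387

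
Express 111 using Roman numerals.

Convert 111 to Roman numerals:
  111 contains 1×100 (C)
  11 contains 1×10 (X)
  1 contains 1×1 (I)

CXI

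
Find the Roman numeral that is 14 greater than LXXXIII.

LXXXIII = 83
83 + 14 = 97

XCVII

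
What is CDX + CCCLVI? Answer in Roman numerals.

CDX = 410
CCCLVI = 356
410 + 356 = 766

DCCLXVI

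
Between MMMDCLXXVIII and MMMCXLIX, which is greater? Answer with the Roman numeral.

MMMDCLXXVIII = 3678
MMMCXLIX = 3149
3678 is larger

MMMDCLXXVIII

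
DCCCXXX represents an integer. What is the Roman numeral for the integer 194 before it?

DCCCXXX = 830
830 - 194 = 636

DCXXXVI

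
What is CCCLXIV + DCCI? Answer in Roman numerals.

CCCLXIV = 364
DCCI = 701
364 + 701 = 1065

MLXV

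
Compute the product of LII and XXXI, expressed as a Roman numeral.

LII = 52
XXXI = 31
52 × 31 = 1612

MDCXII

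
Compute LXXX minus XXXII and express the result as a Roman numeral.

LXXX = 80
XXXII = 32
80 - 32 = 48

XLVIII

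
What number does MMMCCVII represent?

MMMCCVII: M=1000, M=1000, M=1000, C=100, C=100, V=5, I=1, I=1
1000 + 1000 + 1000 + 100 + 100 + 5 + 1 + 1 = 3207

3207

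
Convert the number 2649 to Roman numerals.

Convert 2649 to Roman numerals:
  2649 contains 2×1000 (MM)
  649 contains 1×500 (D)
  149 contains 1×100 (C)
  49 contains 1×40 (XL)
  9 contains 1×9 (IX)

MMDCXLIX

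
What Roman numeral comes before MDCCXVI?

MDCCXVI = 1716, so the previous integer is 1716 - 1 = 1715

MDCCXV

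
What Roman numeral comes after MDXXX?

MDXXX = 1530; next is 1531

MDXXXI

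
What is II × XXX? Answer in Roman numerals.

II = 2
XXX = 30
2 × 30 = 60

LX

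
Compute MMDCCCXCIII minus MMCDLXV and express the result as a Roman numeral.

MMDCCCXCIII = 2893
MMCDLXV = 2465
2893 - 2465 = 428

CDXXVIII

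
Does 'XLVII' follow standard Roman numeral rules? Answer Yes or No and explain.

'XLVII': Check the rules: uses only the symbols I, V, X, L, C, D, M; no symbol is repeated more than three times in a row; V, L and D each appear at most once; the only place a smaller symbol precedes a larger one is the allowed subtractive pair XL, the symbol right after such a pair (if any) is smaller than the pair's first symbol, and otherwise the values never increase from left to right. Value: XL (40) + V (5) + I (1) + I (1) = 47. So it is a valid standard Roman numeral.

Yes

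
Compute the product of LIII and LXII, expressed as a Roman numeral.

LIII = 53
LXII = 62
53 × 62 = 3286

MMMCCLXXXVI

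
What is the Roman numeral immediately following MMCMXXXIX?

MMCMXXXIX = 2939, so the next integer is 2939 + 1 = 2940

MMCMXL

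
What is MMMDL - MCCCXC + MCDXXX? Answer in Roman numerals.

MMMDL = 3550, MCCCXC = 1390, MCDXXX = 1430
3550 - 1390 = 2160
2160 + 1430 = 3590

MMMDXC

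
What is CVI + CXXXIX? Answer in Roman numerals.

CVI = 106
CXXXIX = 139
106 + 139 = 245

CCXLV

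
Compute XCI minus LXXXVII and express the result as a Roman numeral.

XCI = 91
LXXXVII = 87
91 - 87 = 4

IV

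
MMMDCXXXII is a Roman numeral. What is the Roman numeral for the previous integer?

MMMDCXXXII = 3632; previous is 3631

MMMDCXXXI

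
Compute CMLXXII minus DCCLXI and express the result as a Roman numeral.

CMLXXII = 972
DCCLXI = 761
972 - 761 = 211

CCXI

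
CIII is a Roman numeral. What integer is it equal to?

CIII: C=100, I=1, I=1, I=1
100 + 1 + 1 + 1 = 103

103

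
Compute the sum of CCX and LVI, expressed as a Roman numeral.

CCX = 210
LVI = 56
210 + 56 = 266

CCLXVI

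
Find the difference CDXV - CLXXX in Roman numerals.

CDXV = 415
CLXXX = 180
415 - 180 = 235

CCXXXV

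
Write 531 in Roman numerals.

Convert 531 to Roman numerals:
  531 contains 1×500 (D)
  31 contains 3×10 (XXX)
  1 contains 1×1 (I)

DXXXI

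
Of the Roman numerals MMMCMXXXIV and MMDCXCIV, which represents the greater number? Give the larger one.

MMMCMXXXIV = 3934
MMDCXCIV = 2694
3934 is larger

MMMCMXXXIV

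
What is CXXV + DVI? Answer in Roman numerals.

CXXV = 125
DVI = 506
125 + 506 = 631

DCXXXI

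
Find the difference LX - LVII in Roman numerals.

LX = 60
LVII = 57
60 - 57 = 3

III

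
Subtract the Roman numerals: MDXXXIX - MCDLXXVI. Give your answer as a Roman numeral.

MDXXXIX = 1539
MCDLXXVI = 1476
1539 - 1476 = 63

LXIII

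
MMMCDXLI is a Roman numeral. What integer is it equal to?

MMMCDXLI: M=1000, M=1000, M=1000, CD=400, XL=40, I=1
1000 + 1000 + 1000 + 400 + 40 + 1 = 3441

3441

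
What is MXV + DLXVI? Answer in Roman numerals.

MXV = 1015
DLXVI = 566
1015 + 566 = 1581

MDLXXXI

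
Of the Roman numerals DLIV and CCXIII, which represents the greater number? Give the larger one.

DLIV = 554
CCXIII = 213
554 is larger

DLIV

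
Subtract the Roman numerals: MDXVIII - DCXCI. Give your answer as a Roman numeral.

MDXVIII = 1518
DCXCI = 691
1518 - 691 = 827

DCCCXXVII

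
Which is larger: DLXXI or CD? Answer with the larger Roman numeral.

DLXXI = 571
CD = 400
571 is larger

DLXXI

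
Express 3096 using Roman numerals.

Convert 3096 to Roman numerals:
  3096 contains 3×1000 (MMM)
  96 contains 1×90 (XC)
  6 contains 1×5 (V)
  1 contains 1×1 (I)

MMMXCVI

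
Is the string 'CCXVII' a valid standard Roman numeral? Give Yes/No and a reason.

'CCXVII': Check the rules: uses only the symbols I, V, X, L, C, D, M; no symbol is repeated more than three times in a row; V, L and D each appear at most once; no smaller symbol precedes a larger one (values never increase from left to right). Value: C (100) + C (100) + X (10) + V (5) + I (1) + I (1) = 217. So it is a valid standard Roman numeral.

Yes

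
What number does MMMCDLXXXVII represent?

MMMCDLXXXVII: M=1000, M=1000, M=1000, CD=400, L=50, X=10, X=10, X=10, V=5, I=1, I=1
1000 + 1000 + 1000 + 400 + 50 + 10 + 10 + 10 + 5 + 1 + 1 = 3487

3487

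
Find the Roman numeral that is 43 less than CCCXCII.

CCCXCII = 392
392 - 43 = 349

CCCXLIX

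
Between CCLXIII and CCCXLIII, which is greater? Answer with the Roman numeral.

CCLXIII = 263
CCCXLIII = 343
343 is larger

CCCXLIII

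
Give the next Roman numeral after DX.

DX = 510; next is 511

DXI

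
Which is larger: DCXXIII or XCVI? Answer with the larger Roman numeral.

DCXXIII = 623
XCVI = 96
623 is larger

DCXXIII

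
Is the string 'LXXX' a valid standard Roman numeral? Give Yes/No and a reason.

'LXXX': Check the rules: uses only the symbols I, V, X, L, C, D, M; no symbol is repeated more than three times in a row; V, L and D each appear at most once; no smaller symbol precedes a larger one (values never increase from left to right). Value: L (50) + X (10) + X (10) + X (10) = 80. So it is a valid standard Roman numeral.

Yes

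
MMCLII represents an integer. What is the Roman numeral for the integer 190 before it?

MMCLII = 2152
2152 - 190 = 1962

MCMLXII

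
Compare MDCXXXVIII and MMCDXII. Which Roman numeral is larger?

MDCXXXVIII = 1638
MMCDXII = 2412
2412 is larger

MMCDXII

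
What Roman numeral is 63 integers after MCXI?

MCXI = 1111
1111 + 63 = 1174

MCLXXIV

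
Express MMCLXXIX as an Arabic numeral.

MMCLXXIX: M=1000, M=1000, C=100, L=50, X=10, X=10, IX=9
1000 + 1000 + 100 + 50 + 10 + 10 + 9 = 2179

2179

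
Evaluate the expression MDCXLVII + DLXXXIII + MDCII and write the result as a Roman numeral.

MDCXLVII = 1647, DLXXXIII = 583, MDCII = 1602
1647 + 583 = 2230
2230 + 1602 = 3832

MMMDCCCXXXII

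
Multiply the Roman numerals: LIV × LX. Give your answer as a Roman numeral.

LIV = 54
LX = 60
54 × 60 = 3240

MMMCCXL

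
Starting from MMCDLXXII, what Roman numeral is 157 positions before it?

MMCDLXXII = 2472
2472 - 157 = 2315

MMCCCXV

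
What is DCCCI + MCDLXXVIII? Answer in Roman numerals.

DCCCI = 801
MCDLXXVIII = 1478
801 + 1478 = 2279

MMCCLXXIX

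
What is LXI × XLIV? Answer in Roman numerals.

LXI = 61
XLIV = 44
61 × 44 = 2684

MMDCLXXXIV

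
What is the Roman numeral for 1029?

Convert 1029 to Roman numerals:
  1029 contains 1×1000 (M)
  29 contains 2×10 (XX)
  9 contains 1×9 (IX)

MXXIX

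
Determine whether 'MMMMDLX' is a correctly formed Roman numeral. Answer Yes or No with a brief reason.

'MMMMDLX': More than 3 consecutive M's

No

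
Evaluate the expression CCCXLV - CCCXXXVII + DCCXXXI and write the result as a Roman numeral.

CCCXLV = 345, CCCXXXVII = 337, DCCXXXI = 731
345 - 337 = 8
8 + 731 = 739

DCCXXXIX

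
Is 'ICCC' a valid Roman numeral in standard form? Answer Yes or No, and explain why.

'ICCC': Invalid subtractive combination: IC

No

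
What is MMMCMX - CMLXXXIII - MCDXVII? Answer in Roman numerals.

MMMCMX = 3910, CMLXXXIII = 983, MCDXVII = 1417
3910 - 983 = 2927
2927 - 1417 = 1510

MDX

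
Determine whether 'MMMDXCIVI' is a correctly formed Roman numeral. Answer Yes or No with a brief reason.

'MMMDXCIVI': I cannot come right after the subtractive pair IV: once I is subtracted in IV, the next symbol must be smaller than I

No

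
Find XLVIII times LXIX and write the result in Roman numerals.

XLVIII = 48
LXIX = 69
48 × 69 = 3312

MMMCCCXII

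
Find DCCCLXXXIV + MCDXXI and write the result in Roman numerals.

DCCCLXXXIV = 884
MCDXXI = 1421
884 + 1421 = 2305

MMCCCV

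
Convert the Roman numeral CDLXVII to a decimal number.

CDLXVII: CD=400, L=50, X=10, V=5, I=1, I=1
400 + 50 + 10 + 5 + 1 + 1 = 467

467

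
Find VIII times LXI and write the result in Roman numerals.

VIII = 8
LXI = 61
8 × 61 = 488

CDLXXXVIII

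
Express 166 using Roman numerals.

Convert 166 to Roman numerals:
  166 contains 1×100 (C)
  66 contains 1×50 (L)
  16 contains 1×10 (X)
  6 contains 1×5 (V)
  1 contains 1×1 (I)

CLXVI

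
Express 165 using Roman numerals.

Convert 165 to Roman numerals:
  165 contains 1×100 (C)
  65 contains 1×50 (L)
  15 contains 1×10 (X)
  5 contains 1×5 (V)

CLXV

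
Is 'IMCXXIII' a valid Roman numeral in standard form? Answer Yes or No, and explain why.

'IMCXXIII': Invalid subtractive combination: IM

No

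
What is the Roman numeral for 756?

Convert 756 to Roman numerals:
  756 contains 1×500 (D)
  256 contains 2×100 (CC)
  56 contains 1×50 (L)
  6 contains 1×5 (V)
  1 contains 1×1 (I)

DCCLVI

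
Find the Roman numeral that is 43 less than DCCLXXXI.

DCCLXXXI = 781
781 - 43 = 738

DCCXXXVIII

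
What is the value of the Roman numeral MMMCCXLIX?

MMMCCXLIX: M=1000, M=1000, M=1000, C=100, C=100, XL=40, IX=9
1000 + 1000 + 1000 + 100 + 100 + 40 + 9 = 3249

3249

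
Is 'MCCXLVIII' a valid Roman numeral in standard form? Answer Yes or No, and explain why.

'MCCXLVIII': Check the rules: uses only the symbols I, V, X, L, C, D, M; no symbol is repeated more than three times in a row; V, L and D each appear at most once; the only place a smaller symbol precedes a larger one is the allowed subtractive pair XL, the symbol right after such a pair (if any) is smaller than the pair's first symbol, and otherwise the values never increase from left to right. Value: M (1000) + C (100) + C (100) + XL (40) + V (5) + I (1) + I (1) + I (1) = 1248. So it is a valid standard Roman numeral.

Yes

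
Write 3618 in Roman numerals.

Convert 3618 to Roman numerals:
  3618 contains 3×1000 (MMM)
  618 contains 1×500 (D)
  118 contains 1×100 (C)
  18 contains 1×10 (X)
  8 contains 1×5 (V)
  3 contains 3×1 (III)

MMMDCXVIII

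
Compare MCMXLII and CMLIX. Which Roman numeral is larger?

MCMXLII = 1942
CMLIX = 959
1942 is larger

MCMXLII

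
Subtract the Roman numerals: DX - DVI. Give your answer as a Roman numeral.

DX = 510
DVI = 506
510 - 506 = 4

IV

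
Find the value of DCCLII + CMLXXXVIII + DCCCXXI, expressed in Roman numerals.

DCCLII = 752, CMLXXXVIII = 988, DCCCXXI = 821
752 + 988 = 1740
1740 + 821 = 2561

MMDLXI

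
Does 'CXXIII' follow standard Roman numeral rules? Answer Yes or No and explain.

'CXXIII': Check the rules: uses only the symbols I, V, X, L, C, D, M; no symbol is repeated more than three times in a row; V, L and D each appear at most once; no smaller symbol precedes a larger one (values never increase from left to right). Value: C (100) + X (10) + X (10) + I (1) + I (1) + I (1) = 123. So it is a valid standard Roman numeral.

Yes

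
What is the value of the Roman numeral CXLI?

CXLI: C=100, XL=40, I=1
100 + 40 + 1 = 141

141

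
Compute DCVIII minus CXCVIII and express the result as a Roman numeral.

DCVIII = 608
CXCVIII = 198
608 - 198 = 410

CDX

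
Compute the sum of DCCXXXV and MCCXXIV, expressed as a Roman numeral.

DCCXXXV = 735
MCCXXIV = 1224
735 + 1224 = 1959

MCMLIX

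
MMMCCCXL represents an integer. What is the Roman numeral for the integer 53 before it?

MMMCCCXL = 3340
3340 - 53 = 3287

MMMCCLXXXVII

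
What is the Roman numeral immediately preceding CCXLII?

CCXLII = 242, so the previous integer is 242 - 1 = 241

CCXLI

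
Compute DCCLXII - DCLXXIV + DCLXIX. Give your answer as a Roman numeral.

DCCLXII = 762, DCLXXIV = 674, DCLXIX = 669
762 - 674 = 88
88 + 669 = 757

DCCLVII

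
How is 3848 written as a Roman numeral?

Convert 3848 to Roman numerals:
  3848 contains 3×1000 (MMM)
  848 contains 1×500 (D)
  348 contains 3×100 (CCC)
  48 contains 1×40 (XL)
  8 contains 1×5 (V)
  3 contains 3×1 (III)

MMMDCCCXLVIII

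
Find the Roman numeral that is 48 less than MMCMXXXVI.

MMCMXXXVI = 2936
2936 - 48 = 2888

MMDCCCLXXXVIII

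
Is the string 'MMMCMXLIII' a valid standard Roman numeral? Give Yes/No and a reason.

'MMMCMXLIII': Check the rules: uses only the symbols I, V, X, L, C, D, M; no symbol is repeated more than three times in a row; V, L and D each appear at most once; the only places a smaller symbol precedes a larger one are the allowed subtractive pairs CM, XL, the symbol right after such a pair (if any) is smaller than the pair's first symbol, and otherwise the values never increase from left to right. Value: M (1000) + M (1000) + M (1000) + CM (900) + XL (40) + I (1) + I (1) + I (1) = 3943. So it is a valid standard Roman numeral.

Yes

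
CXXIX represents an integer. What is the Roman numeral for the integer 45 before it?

CXXIX = 129
129 - 45 = 84

LXXXIV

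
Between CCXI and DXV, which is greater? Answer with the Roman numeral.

CCXI = 211
DXV = 515
515 is larger

DXV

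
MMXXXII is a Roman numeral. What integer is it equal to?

MMXXXII: M=1000, M=1000, X=10, X=10, X=10, I=1, I=1
1000 + 1000 + 10 + 10 + 10 + 1 + 1 = 2032

2032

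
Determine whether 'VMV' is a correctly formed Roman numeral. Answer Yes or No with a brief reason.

'VMV': V should not appear more than once

No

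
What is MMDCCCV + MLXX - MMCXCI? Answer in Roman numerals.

MMDCCCV = 2805, MLXX = 1070, MMCXCI = 2191
2805 + 1070 = 3875
3875 - 2191 = 1684

MDCLXXXIV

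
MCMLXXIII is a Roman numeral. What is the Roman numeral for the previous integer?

MCMLXXIII = 1973; previous is 1972

MCMLXXII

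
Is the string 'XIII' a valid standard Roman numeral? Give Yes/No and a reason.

'XIII': Check the rules: uses only the symbols I, V, X, L, C, D, M; no symbol is repeated more than three times in a row; V, L and D each appear at most once; no smaller symbol precedes a larger one (values never increase from left to right). Value: X (10) + I (1) + I (1) + I (1) = 13. So it is a valid standard Roman numeral.

Yes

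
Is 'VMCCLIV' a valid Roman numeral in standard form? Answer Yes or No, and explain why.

'VMCCLIV': V should not appear more than once

No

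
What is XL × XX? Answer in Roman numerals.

XL = 40
XX = 20
40 × 20 = 800

DCCC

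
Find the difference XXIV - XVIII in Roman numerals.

XXIV = 24
XVIII = 18
24 - 18 = 6

VI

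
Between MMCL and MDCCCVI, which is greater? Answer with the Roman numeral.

MMCL = 2150
MDCCCVI = 1806
2150 is larger

MMCL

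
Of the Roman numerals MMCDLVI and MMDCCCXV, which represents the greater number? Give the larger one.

MMCDLVI = 2456
MMDCCCXV = 2815
2815 is larger

MMDCCCXV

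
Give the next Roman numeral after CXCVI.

CXCVI = 196, so the next integer is 196 + 1 = 197

CXCVII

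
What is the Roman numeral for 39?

Convert 39 to Roman numerals:
  39 contains 3×10 (XXX)
  9 contains 1×9 (IX)

XXXIX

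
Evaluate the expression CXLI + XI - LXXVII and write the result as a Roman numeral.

CXLI = 141, XI = 11, LXXVII = 77
141 + 11 = 152
152 - 77 = 75

LXXV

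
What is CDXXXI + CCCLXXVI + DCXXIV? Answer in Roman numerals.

CDXXXI = 431, CCCLXXVI = 376, DCXXIV = 624
431 + 376 = 807
807 + 624 = 1431

MCDXXXI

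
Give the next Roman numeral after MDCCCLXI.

MDCCCLXI = 1861; next is 1862

MDCCCLXII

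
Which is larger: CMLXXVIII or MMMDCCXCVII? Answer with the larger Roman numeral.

CMLXXVIII = 978
MMMDCCXCVII = 3797
3797 is larger

MMMDCCXCVII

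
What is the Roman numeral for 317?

Convert 317 to Roman numerals:
  317 contains 3×100 (CCC)
  17 contains 1×10 (X)
  7 contains 1×5 (V)
  2 contains 2×1 (II)

CCCXVII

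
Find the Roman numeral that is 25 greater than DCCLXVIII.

DCCLXVIII = 768
768 + 25 = 793

DCCXCIII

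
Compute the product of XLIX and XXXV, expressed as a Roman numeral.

XLIX = 49
XXXV = 35
49 × 35 = 1715

MDCCXV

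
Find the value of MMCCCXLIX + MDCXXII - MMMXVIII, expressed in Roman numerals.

MMCCCXLIX = 2349, MDCXXII = 1622, MMMXVIII = 3018
2349 + 1622 = 3971
3971 - 3018 = 953

CMLIII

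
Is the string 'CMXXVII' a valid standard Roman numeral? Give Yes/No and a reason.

'CMXXVII': Check the rules: uses only the symbols I, V, X, L, C, D, M; no symbol is repeated more than three times in a row; V, L and D each appear at most once; the only place a smaller symbol precedes a larger one is the allowed subtractive pair CM, the symbol right after such a pair (if any) is smaller than the pair's first symbol, and otherwise the values never increase from left to right. Value: CM (900) + X (10) + X (10) + V (5) + I (1) + I (1) = 927. So it is a valid standard Roman numeral.

Yes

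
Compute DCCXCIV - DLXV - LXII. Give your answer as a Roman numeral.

DCCXCIV = 794, DLXV = 565, LXII = 62
794 - 565 = 229
229 - 62 = 167

CLXVII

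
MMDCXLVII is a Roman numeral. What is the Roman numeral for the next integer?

MMDCXLVII = 2647; next is 2648

MMDCXLVIII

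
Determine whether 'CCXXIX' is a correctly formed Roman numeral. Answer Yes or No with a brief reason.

'CCXXIX': Check the rules: uses only the symbols I, V, X, L, C, D, M; no symbol is repeated more than three times in a row; V, L and D each appear at most once; the only place a smaller symbol precedes a larger one is the allowed subtractive pair IX, the symbol right after such a pair (if any) is smaller than the pair's first symbol, and otherwise the values never increase from left to right. Value: C (100) + C (100) + X (10) + X (10) + IX (9) = 229. So it is a valid standard Roman numeral.

Yes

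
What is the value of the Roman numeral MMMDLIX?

MMMDLIX: M=1000, M=1000, M=1000, D=500, L=50, IX=9
1000 + 1000 + 1000 + 500 + 50 + 9 = 3559

3559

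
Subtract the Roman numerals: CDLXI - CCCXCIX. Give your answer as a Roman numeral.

CDLXI = 461
CCCXCIX = 399
461 - 399 = 62

LXII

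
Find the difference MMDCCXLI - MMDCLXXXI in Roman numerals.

MMDCCXLI = 2741
MMDCLXXXI = 2681
2741 - 2681 = 60

LX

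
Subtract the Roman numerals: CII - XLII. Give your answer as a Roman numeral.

CII = 102
XLII = 42
102 - 42 = 60

LX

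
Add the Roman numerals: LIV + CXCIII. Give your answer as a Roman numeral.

LIV = 54
CXCIII = 193
54 + 193 = 247

CCXLVII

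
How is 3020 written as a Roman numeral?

Convert 3020 to Roman numerals:
  3020 contains 3×1000 (MMM)
  20 contains 2×10 (XX)

MMMXX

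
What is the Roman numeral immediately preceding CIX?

CIX = 109; previous is 108

CVIII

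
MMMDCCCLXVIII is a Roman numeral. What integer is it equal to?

MMMDCCCLXVIII: M=1000, M=1000, M=1000, D=500, C=100, C=100, C=100, L=50, X=10, V=5, I=1, I=1, I=1
1000 + 1000 + 1000 + 500 + 100 + 100 + 100 + 50 + 10 + 5 + 1 + 1 + 1 = 3868

3868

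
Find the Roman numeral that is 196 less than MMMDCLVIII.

MMMDCLVIII = 3658
3658 - 196 = 3462

MMMCDLXII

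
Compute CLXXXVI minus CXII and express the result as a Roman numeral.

CLXXXVI = 186
CXII = 112
186 - 112 = 74

LXXIV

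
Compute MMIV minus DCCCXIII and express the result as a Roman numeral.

MMIV = 2004
DCCCXIII = 813
2004 - 813 = 1191

MCXCI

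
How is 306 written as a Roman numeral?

Convert 306 to Roman numerals:
  306 contains 3×100 (CCC)
  6 contains 1×5 (V)
  1 contains 1×1 (I)

CCCVI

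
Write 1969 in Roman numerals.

Convert 1969 to Roman numerals:
  1969 contains 1×1000 (M)
  969 contains 1×900 (CM)
  69 contains 1×50 (L)
  19 contains 1×10 (X)
  9 contains 1×9 (IX)

MCMLXIX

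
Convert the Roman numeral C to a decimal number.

C: C=100

100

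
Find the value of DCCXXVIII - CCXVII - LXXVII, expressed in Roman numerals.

DCCXXVIII = 728, CCXVII = 217, LXXVII = 77
728 - 217 = 511
511 - 77 = 434

CDXXXIV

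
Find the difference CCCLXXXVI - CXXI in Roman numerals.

CCCLXXXVI = 386
CXXI = 121
386 - 121 = 265

CCLXV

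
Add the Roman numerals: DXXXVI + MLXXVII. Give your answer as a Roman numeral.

DXXXVI = 536
MLXXVII = 1077
536 + 1077 = 1613

MDCXIII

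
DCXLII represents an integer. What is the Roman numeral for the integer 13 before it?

DCXLII = 642
642 - 13 = 629

DCXXIX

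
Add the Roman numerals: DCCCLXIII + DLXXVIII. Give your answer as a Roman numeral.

DCCCLXIII = 863
DLXXVIII = 578
863 + 578 = 1441

MCDXLI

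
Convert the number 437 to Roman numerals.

Convert 437 to Roman numerals:
  437 contains 1×400 (CD)
  37 contains 3×10 (XXX)
  7 contains 1×5 (V)
  2 contains 2×1 (II)

CDXXXVII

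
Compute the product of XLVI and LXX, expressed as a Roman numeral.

XLVI = 46
LXX = 70
46 × 70 = 3220

MMMCCXX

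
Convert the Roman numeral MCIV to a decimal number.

MCIV: M=1000, C=100, IV=4
1000 + 100 + 4 = 1104

1104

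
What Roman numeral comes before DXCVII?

DXCVII = 597, so the previous integer is 597 - 1 = 596

DXCVI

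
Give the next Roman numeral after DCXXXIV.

DCXXXIV = 634, so the next integer is 634 + 1 = 635

DCXXXV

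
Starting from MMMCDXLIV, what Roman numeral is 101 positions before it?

MMMCDXLIV = 3444
3444 - 101 = 3343

MMMCCCXLIII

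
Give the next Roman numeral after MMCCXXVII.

MMCCXXVII = 2227, so the next integer is 2227 + 1 = 2228

MMCCXXVIII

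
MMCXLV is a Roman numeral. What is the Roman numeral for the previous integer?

MMCXLV = 2145; previous is 2144

MMCXLIV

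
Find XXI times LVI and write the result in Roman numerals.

XXI = 21
LVI = 56
21 × 56 = 1176

MCLXXVI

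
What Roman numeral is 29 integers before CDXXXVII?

CDXXXVII = 437
437 - 29 = 408

CDVIII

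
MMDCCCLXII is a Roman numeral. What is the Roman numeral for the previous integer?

MMDCCCLXII = 2862, so the previous integer is 2862 - 1 = 2861

MMDCCCLXI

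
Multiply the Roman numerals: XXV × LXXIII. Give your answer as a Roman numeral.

XXV = 25
LXXIII = 73
25 × 73 = 1825

MDCCCXXV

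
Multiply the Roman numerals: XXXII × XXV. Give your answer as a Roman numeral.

XXXII = 32
XXV = 25
32 × 25 = 800

DCCC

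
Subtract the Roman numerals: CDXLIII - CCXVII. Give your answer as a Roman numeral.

CDXLIII = 443
CCXVII = 217
443 - 217 = 226

CCXXVI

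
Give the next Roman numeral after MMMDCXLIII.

MMMDCXLIII = 3643; next is 3644

MMMDCXLIV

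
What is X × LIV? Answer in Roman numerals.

X = 10
LIV = 54
10 × 54 = 540

DXL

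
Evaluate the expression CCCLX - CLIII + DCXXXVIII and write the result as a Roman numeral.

CCCLX = 360, CLIII = 153, DCXXXVIII = 638
360 - 153 = 207
207 + 638 = 845

DCCCXLV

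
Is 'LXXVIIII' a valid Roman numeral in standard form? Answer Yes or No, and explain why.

'LXXVIIII': More than 3 consecutive I's

No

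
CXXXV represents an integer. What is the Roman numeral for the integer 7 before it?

CXXXV = 135
135 - 7 = 128

CXXVIII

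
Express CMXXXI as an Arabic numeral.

CMXXXI: CM=900, X=10, X=10, X=10, I=1
900 + 10 + 10 + 10 + 1 = 931

931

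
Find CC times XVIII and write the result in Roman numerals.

CC = 200
XVIII = 18
200 × 18 = 3600

MMMDC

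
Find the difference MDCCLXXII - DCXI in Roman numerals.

MDCCLXXII = 1772
DCXI = 611
1772 - 611 = 1161

MCLXI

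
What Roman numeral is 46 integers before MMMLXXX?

MMMLXXX = 3080
3080 - 46 = 3034

MMMXXXIV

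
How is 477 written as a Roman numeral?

Convert 477 to Roman numerals:
  477 contains 1×400 (CD)
  77 contains 1×50 (L)
  27 contains 2×10 (XX)
  7 contains 1×5 (V)
  2 contains 2×1 (II)

CDLXXVII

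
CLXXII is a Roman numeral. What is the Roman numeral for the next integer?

CLXXII = 172, so the next integer is 172 + 1 = 173

CLXXIII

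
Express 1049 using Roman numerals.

Convert 1049 to Roman numerals:
  1049 contains 1×1000 (M)
  49 contains 1×40 (XL)
  9 contains 1×9 (IX)

MXLIX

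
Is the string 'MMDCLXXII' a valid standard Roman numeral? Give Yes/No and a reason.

'MMDCLXXII': Check the rules: uses only the symbols I, V, X, L, C, D, M; no symbol is repeated more than three times in a row; V, L and D each appear at most once; no smaller symbol precedes a larger one (values never increase from left to right). Value: M (1000) + M (1000) + D (500) + C (100) + L (50) + X (10) + X (10) + I (1) + I (1) = 2672. So it is a valid standard Roman numeral.

Yes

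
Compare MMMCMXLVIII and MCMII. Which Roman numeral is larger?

MMMCMXLVIII = 3948
MCMII = 1902
3948 is larger

MMMCMXLVIII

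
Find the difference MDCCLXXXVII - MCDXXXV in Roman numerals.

MDCCLXXXVII = 1787
MCDXXXV = 1435
1787 - 1435 = 352

CCCLII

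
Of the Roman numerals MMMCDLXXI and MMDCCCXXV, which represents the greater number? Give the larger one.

MMMCDLXXI = 3471
MMDCCCXXV = 2825
3471 is larger

MMMCDLXXI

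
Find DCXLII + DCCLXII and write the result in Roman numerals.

DCXLII = 642
DCCLXII = 762
642 + 762 = 1404

MCDIV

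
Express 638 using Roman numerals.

Convert 638 to Roman numerals:
  638 contains 1×500 (D)
  138 contains 1×100 (C)
  38 contains 3×10 (XXX)
  8 contains 1×5 (V)
  3 contains 3×1 (III)

DCXXXVIII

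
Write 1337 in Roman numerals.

Convert 1337 to Roman numerals:
  1337 contains 1×1000 (M)
  337 contains 3×100 (CCC)
  37 contains 3×10 (XXX)
  7 contains 1×5 (V)
  2 contains 2×1 (II)

MCCCXXXVII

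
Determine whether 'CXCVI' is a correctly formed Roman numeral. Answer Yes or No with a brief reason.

'CXCVI': Check the rules: uses only the symbols I, V, X, L, C, D, M; no symbol is repeated more than three times in a row; V, L and D each appear at most once; the only place a smaller symbol precedes a larger one is the allowed subtractive pair XC, the symbol right after such a pair (if any) is smaller than the pair's first symbol, and otherwise the values never increase from left to right. Value: C (100) + XC (90) + V (5) + I (1) = 196. So it is a valid standard Roman numeral.

Yes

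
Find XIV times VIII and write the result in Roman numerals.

XIV = 14
VIII = 8
14 × 8 = 112

CXII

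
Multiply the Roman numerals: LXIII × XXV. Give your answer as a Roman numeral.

LXIII = 63
XXV = 25
63 × 25 = 1575

MDLXXV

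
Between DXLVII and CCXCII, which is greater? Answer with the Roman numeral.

DXLVII = 547
CCXCII = 292
547 is larger

DXLVII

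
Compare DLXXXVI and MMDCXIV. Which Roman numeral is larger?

DLXXXVI = 586
MMDCXIV = 2614
2614 is larger

MMDCXIV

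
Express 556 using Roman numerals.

Convert 556 to Roman numerals:
  556 contains 1×500 (D)
  56 contains 1×50 (L)
  6 contains 1×5 (V)
  1 contains 1×1 (I)

DLVI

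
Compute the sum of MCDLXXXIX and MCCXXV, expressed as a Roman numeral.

MCDLXXXIX = 1489
MCCXXV = 1225
1489 + 1225 = 2714

MMDCCXIV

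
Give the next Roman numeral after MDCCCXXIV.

MDCCCXXIV = 1824, so the next integer is 1824 + 1 = 1825

MDCCCXXV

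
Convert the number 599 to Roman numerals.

Convert 599 to Roman numerals:
  599 contains 1×500 (D)
  99 contains 1×90 (XC)
  9 contains 1×9 (IX)

DXCIX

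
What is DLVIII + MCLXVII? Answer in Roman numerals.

DLVIII = 558
MCLXVII = 1167
558 + 1167 = 1725

MDCCXXV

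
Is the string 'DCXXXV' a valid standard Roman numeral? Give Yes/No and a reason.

'DCXXXV': Check the rules: uses only the symbols I, V, X, L, C, D, M; no symbol is repeated more than three times in a row; V, L and D each appear at most once; no smaller symbol precedes a larger one (values never increase from left to right). Value: D (500) + C (100) + X (10) + X (10) + X (10) + V (5) = 635. So it is a valid standard Roman numeral.

Yes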